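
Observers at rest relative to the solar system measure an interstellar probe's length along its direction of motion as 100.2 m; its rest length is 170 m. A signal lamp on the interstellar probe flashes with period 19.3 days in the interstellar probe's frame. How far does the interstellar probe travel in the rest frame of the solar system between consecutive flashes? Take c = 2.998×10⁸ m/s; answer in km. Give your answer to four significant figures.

Length contraction gives γ = L₀/L = 170/100.2 = 1.69661.
β = √(1 − 1/γ²) = 0.80783. Lab-frame period = γτ = 1.69661×19.3 days = 32.745 days. Distance = βc × γτ = 0.80783 × 2.998×10⁸ m/s × 2829168 s = 6.8519×10^14 m = 6.852×10^11 km.

6.852×10^11 km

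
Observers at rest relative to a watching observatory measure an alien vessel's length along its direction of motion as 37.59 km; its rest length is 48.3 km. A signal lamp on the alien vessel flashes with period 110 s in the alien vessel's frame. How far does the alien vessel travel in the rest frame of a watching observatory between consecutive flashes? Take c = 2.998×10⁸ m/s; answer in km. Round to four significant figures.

Length contraction gives γ = L₀/L = 48.3/37.59 = 1.28492.
β = √(1 − 1/γ²) = 0.62794. Lab-frame period = γτ = 1.28492×110 s = 141.34 s. Distance = βc × γτ = 0.62794 × 2.998×10⁸ m/s × 141.34 s = 2.6608×10^10 m = 2.661×10^7 km.

2.661×10^7 km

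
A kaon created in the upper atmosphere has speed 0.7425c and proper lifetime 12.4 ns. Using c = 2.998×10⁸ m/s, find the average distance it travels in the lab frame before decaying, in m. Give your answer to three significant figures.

β² = 0.55130625, so γ = 1/√0.44869375 = 1.4929.
Lab-frame lifetime: Δt = γτ = 1.4929 × 12.4 ns = 18.512 ns.
Distance: d = vΔt = 0.7425 × 2.998×10⁸ m/s × 1.8512×10^-8 s = 4.12 m.

4.12 m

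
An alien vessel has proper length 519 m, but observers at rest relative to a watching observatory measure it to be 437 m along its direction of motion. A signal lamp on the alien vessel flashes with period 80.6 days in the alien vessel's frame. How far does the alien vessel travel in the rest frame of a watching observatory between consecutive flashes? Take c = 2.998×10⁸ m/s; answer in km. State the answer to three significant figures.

1.34×10^12 km

Length contraction gives γ = L₀/L = 519/437 = 1.18764.
β = √(1 − 1/γ²) = 0.53947. Lab-frame period = γτ = 1.18764×80.6 days = 95.724 days. Distance = βc × γτ = 0.53947 × 2.998×10⁸ m/s × 8270553.6 s = 1.3376×10^15 m = 1.34×10^12 km.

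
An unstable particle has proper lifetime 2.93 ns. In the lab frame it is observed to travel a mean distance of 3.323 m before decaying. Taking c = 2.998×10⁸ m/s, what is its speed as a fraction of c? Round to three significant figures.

Lab distance = (lab lifetime)·v = γτ·βc, so βγ = d/(cτ) = 3.323/(2.998×10⁸ × 2.930×10^-9) = 3.783.
With βγ = 3.783: γ² = 1 + (βγ)² = 15.3111, and β = (βγ)/γ = 3.783/3.91294 = 0.967.

0.967c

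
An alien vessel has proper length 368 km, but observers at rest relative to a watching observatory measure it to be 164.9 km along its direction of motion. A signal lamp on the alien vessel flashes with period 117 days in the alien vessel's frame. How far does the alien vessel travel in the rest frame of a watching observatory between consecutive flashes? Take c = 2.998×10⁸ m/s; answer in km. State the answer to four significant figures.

6.046×10^12 km

Length contraction gives γ = L₀/L = 368/164.9 = 2.23166.
β = √(1 − 1/γ²) = 0.89398. Lab-frame period = γτ = 2.23166×117 days = 261.1 days. Distance = βc × γτ = 0.89398 × 2.998×10⁸ m/s × 22559040 s = 6.0462×10^15 m = 6.046×10^12 km.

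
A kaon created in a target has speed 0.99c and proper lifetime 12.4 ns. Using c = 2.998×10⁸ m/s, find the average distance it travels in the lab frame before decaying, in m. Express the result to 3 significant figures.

γ = 1/√(1 − β²) = 1/√(1 − 0.9801) = 1/√0.0199 = 1/0.141067 = 7.0888.
Lab-frame lifetime: Δt = γτ = 7.0888 × 12.4 ns = 87.901 ns.
Distance: d = vΔt = 0.99 × 2.998×10⁸ m/s × 8.7901×10^-8 s = 26.1 m.

26.1 m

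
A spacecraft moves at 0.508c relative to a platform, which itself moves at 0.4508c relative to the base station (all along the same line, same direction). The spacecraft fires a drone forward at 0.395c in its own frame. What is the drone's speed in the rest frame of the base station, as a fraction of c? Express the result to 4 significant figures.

0.8983c

Compose velocities in two stages. Stage 1 (into S'): u₁ = (0.395+0.508)/(1+0.395×0.508) = 0.75209.
Stage 2 (into S): u = (0.75209+0.4508)/(1+0.75209×0.4508) = 0.89832, so the speed is 0.8983c.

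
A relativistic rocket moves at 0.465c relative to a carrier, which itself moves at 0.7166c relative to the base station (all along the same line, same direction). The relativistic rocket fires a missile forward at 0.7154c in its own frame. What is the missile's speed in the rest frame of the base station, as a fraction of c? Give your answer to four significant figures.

0.9802c

Apply u = (u'+v)/(1+u'v) twice. Missile in the carrier frame: (0.7154+0.465)/(1+0.7154·0.465) = 1.1804/1.332661 = 0.88575c.
That velocity, transformed to the rest frame of the base station: (0.88575+0.7166)/(1+0.88575·0.7166) = 1.60235/1.63472845 = 0.98019c.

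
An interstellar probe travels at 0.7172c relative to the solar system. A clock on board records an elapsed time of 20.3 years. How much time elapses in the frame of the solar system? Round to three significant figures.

29.1 years

γ = 1/√(1 − β²) = 1/√(1 − 0.51437584) = 1/√0.48562416 = 1/0.696867 = 1.435.
Time dilation: Δt = γ·Δτ = 1.435 × 20.3 = 29.1 years.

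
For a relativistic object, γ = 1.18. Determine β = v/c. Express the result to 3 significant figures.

0.531

β = √(1 − 1/γ²) = √(1 − 1/1.3924) = √0.281816 = 0.531.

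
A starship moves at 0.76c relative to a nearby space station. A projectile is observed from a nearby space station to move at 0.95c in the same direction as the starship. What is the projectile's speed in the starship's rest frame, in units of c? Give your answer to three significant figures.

0.683c

Transform to the starship's frame: u' = (u − v)/(1 − uv/c²).
u' = (0.95 − 0.76)/(1 − 0.95×0.76) = 0.19/0.278 = 0.68345.
Speed in the starship's frame: 0.683c (in the same direction).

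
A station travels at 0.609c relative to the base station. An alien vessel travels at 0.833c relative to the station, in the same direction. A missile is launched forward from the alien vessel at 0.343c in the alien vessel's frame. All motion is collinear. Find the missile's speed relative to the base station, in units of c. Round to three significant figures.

0.979c

Compose velocities in two stages. Stage 1 (into S'): u₁ = (0.343+0.833)/(1+0.343×0.833) = 0.91466.
Stage 2 (into S): u = (0.91466+0.609)/(1+0.91466×0.609) = 0.97857, so the speed is 0.979c.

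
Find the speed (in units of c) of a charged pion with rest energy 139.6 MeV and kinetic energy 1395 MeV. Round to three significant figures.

γ = 1 + K/(mc²) = 1 + 1395/139.6 = 10.993.
β = √(1 − 1/γ²) = √(1 − 0.00827499) = √0.99172501 = 0.996.

0.996c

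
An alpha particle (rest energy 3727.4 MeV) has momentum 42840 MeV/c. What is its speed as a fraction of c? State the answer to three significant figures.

pc/(mc²) = 42840/3727.4 = 11.493 = βγ = β/√(1−β²).
So β² = x²/(1 + x²) with x = 11.493: x² = 132.089, β² = 132.089/133.089 = 0.992486, β = 0.996.

0.996c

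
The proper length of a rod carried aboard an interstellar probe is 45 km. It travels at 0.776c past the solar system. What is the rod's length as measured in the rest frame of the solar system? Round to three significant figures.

28.4 km

With β = 0.776, γ = 1/√(1 − 0.776²) = 1/√0.397824 = 1.5855.
Length contraction: L = L₀/γ = 45/1.5855 = 28.4 km.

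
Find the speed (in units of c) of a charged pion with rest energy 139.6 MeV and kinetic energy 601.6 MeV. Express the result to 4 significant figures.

K = (γ−1)mc², so γ = 1 + 601.6/139.6 = 5.3095.
Then v/c = √(1 − γ⁻²) = √(1 − 0.0354726) = √0.9645274 = 0.9821.

0.9821c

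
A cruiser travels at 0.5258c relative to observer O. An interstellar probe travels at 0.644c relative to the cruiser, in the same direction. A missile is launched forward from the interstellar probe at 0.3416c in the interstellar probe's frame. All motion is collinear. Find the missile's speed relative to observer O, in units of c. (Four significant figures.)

0.9361c

First combine the missile and interstellar probe (S''→S'): u₁ = (0.3416 + 0.644)/(1 + 0.3416×0.644) = 0.9856/1.2199904 = 0.80788.
Then combine with the cruiser (S'→S): u = (0.80788 + 0.5258)/(1 + 0.80788×0.5258) = 1.33368/1.424783304 = 0.93606.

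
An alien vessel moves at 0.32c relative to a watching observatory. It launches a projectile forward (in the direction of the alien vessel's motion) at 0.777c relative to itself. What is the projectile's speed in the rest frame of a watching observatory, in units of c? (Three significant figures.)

0.879c

In units of c, u = (u' + v)/(1 + u'v) with u' = 0.777 and v = 0.32.
Numerator: 0.777 + 0.32 = 1.097. Denominator: 1 + (0.777)(0.32) = 1.24864.
u = 1.097/1.24864 = 0.87856, so the speed is 0.879c.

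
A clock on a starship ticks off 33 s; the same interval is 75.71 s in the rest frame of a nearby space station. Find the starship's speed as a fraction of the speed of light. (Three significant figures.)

γ = Δt/Δτ = 75.71/33 = 2.2942.
β = √(1 − 1/γ²) = √(1 − 0.189993) = √0.810007 = 0.900.

0.900c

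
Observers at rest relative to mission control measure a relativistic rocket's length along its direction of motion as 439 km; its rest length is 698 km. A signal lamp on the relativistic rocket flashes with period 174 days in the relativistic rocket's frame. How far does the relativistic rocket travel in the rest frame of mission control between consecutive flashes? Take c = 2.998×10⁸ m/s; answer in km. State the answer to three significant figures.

Length contraction gives γ = L₀/L = 698/439 = 1.58998.
β = √(1 − 1/γ²) = 0.77745. Lab-frame period = γτ = 1.58998×174 days = 276.66 days. Distance = βc × γτ = 0.77745 × 2.998×10⁸ m/s × 23903424 s = 5.5714×10^15 m = 5.57×10^12 km.

5.57×10^12 km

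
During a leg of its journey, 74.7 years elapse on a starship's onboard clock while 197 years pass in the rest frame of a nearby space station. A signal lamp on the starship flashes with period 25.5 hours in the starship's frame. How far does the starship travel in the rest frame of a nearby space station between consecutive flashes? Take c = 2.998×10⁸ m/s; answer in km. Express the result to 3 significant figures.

γ = Δt/Δτ = 197/74.7 = 2.63722.
β = √(1 − 1/γ²) = 0.92532. Lab-frame period = γτ = 2.63722×25.5 hours = 67.249 hours. Distance = βc × γτ = 0.92532 × 2.998×10⁸ m/s × 242096.4 s = 6.7160×10^13 m = 6.72×10^10 km.

6.72×10^10 km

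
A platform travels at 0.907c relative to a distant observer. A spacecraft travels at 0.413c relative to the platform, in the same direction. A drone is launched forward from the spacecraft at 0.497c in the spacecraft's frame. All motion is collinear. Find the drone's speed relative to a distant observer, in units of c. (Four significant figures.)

0.9865c

Apply u = (u'+v)/(1+u'v) twice. Drone in the platform frame: (0.497+0.413)/(1+0.497·0.413) = 0.91/1.205261 = 0.75502c.
That velocity, transformed to the rest frame of a distant observer: (0.75502+0.907)/(1+0.75502·0.907) = 1.66202/1.68480314 = 0.98648c.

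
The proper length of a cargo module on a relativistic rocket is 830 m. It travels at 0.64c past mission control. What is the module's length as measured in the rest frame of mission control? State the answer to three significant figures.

With β = 0.64, γ = 1/√(1 − 0.64²) = 1/√0.5904 = 1.3014.
Length contraction: L = L₀/γ = 830/1.3014 = 638 m.

638 m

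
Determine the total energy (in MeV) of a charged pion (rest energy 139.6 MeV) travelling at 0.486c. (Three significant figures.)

β² = 0.236196, so γ = 1/√0.763804 = 1.1442.
Total energy: E = γmc² = 1.1442 × 139.6 MeV = 160 MeV.

160 MeV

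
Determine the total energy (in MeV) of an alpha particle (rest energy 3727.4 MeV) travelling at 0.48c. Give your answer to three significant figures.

4250 MeV

β² = 0.2304, so γ = 1/√0.7696 = 1.1399.
Total energy: E = γmc² = 1.1399 × 3727.4 MeV = 4250 MeV.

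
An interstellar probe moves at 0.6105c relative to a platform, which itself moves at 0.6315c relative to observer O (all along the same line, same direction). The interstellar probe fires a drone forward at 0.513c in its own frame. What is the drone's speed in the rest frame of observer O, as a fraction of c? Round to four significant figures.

Apply u = (u'+v)/(1+u'v) twice. Drone in the platform frame: (0.513+0.6105)/(1+0.513·0.6105) = 1.1235/1.3131865 = 0.85555c.
That velocity, transformed to the rest frame of observer O: (0.85555+0.6315)/(1+0.85555·0.6315) = 1.48705/1.540279825 = 0.96544c.

0.9654c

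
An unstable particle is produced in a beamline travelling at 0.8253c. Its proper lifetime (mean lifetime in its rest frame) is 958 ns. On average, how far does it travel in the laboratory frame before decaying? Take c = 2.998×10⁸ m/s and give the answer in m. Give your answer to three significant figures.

420 m

β² = 0.68112009, so γ = 1/√0.31887991 = 1.7709.
Lab-frame lifetime: Δt = γτ = 1.7709 × 958 ns = 1696.5 ns.
Distance: d = vΔt = 0.8253 × 2.998×10⁸ m/s × 1.6965×10^-6 s = 420 m.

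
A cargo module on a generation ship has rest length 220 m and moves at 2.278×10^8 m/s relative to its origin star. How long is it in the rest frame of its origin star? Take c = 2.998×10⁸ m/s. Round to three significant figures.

β = v/c = (2.278×10^8 m/s)/(2.998×10⁸ m/s) = 0.75984.
With β = 0.75984, γ = 1/√(1 − 0.75984²) = 1/√0.4226431744 = 1.5382.
Length contraction: L = L₀/γ = 220/1.5382 = 143 m.

143 m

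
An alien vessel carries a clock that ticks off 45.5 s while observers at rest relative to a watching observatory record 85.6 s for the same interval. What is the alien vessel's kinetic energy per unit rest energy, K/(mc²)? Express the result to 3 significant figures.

0.881

The time-dilation ratio gives γ = 85.6/45.5 = 1.88132.
K/(mc²) = γ − 1 = 1.88132 − 1 = 0.881.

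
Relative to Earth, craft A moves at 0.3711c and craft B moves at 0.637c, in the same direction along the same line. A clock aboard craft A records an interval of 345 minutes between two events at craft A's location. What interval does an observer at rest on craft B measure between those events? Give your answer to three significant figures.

368 minutes

Transform craft A's velocity into craft B's frame: (0.3711 − 0.637)/(1 − 0.3711·0.637) = −0.2659/0.7636093, so the relative speed is 0.34821c.
γ for this relative speed: γ = 1/√(1 − 0.12125) = 1.0668.
The clock on craft A records proper time, so craft B measures Δt = γΔτ = 1.0668 × 345 = 368 minutes.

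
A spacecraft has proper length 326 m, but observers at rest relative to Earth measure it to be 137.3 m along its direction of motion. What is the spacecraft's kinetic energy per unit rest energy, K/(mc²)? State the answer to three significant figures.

1.37

Length contraction gives γ = L₀/L = 326/137.3 = 2.37436.
K/(mc²) = γ − 1 = 2.37436 − 1 = 1.37.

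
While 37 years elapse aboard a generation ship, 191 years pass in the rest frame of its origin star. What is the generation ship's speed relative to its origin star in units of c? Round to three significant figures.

0.981c

γ = Δt/Δτ = 191/37 = 5.1622.
β = √(1 − 1/γ²) = √(1 − 0.0375258) = √0.9624742 = 0.981.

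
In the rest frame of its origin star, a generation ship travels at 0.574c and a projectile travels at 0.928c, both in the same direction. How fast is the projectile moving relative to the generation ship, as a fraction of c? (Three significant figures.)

0.757c

Transform to the generation ship's frame: u' = (u − v)/(1 − uv/c²).
u' = (0.928 − 0.574)/(1 − 0.928×0.574) = 0.354/0.467328 = 0.7575.
Speed in the generation ship's frame: 0.757c (in the same direction).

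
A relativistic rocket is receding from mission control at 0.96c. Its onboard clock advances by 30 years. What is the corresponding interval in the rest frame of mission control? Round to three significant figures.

γ = 1/√(1 − β²) = 1/√(1 − 0.9216) = 1/√0.0784 = 1/0.28 = 3.5714.
Time dilation: Δt = γ·Δτ = 3.5714 × 30 = 107 years.

107 years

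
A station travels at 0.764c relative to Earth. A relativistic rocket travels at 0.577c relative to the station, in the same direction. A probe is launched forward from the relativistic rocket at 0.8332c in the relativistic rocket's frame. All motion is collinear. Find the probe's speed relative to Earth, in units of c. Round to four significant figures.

0.9935c

Compose velocities in two stages. Stage 1 (into S'): u₁ = (0.8332+0.577)/(1+0.8332×0.577) = 0.95235.
Stage 2 (into S): u = (0.95235+0.764)/(1+0.95235×0.764) = 0.99349, so the speed is 0.9935c.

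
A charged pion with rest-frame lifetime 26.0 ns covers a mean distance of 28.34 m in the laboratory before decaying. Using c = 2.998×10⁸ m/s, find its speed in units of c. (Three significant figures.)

d = βγcτ ⇒ βγ = d/(cτ) = 28.34 m / (7.7948 m) = 3.6358.
β = (βγ)/√(1+(βγ)²) = 3.6358/√14.219 = 0.964.

0.964c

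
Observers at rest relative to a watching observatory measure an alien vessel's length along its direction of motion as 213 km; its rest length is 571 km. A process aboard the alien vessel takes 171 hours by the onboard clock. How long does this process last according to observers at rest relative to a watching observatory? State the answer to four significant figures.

γ = L₀/L = 571/213 = 2.68075.
The same γ dilates the second interval: 2.68075 × 171 hours = 458.4 hours.

458.4 hours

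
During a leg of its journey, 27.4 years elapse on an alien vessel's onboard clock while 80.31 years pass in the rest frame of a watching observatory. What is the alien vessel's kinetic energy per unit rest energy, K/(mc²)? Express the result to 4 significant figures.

1.931

From Δt = γΔτ: γ = 80.31/27.4 = 2.93102.
K/(mc²) = γ − 1 = 2.93102 − 1 = 1.931.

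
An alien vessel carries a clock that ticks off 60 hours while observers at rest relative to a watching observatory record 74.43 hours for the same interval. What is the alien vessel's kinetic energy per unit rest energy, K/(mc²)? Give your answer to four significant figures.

γ = Δt/Δτ = 74.43/60 = 1.2405.
K/(mc²) = γ − 1 = 1.2405 − 1 = 0.2405.

0.2405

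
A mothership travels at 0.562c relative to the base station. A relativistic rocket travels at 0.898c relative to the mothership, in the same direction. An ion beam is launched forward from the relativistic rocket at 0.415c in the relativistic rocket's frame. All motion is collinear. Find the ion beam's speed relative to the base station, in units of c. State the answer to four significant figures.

0.9876c

Apply u = (u'+v)/(1+u'v) twice. Ion beam in the mothership frame: (0.415+0.898)/(1+0.415·0.898) = 1.313/1.37267 = 0.95653c.
That velocity, transformed to the rest frame of the base station: (0.95653+0.562)/(1+0.95653·0.562) = 1.51853/1.53756986 = 0.98762c.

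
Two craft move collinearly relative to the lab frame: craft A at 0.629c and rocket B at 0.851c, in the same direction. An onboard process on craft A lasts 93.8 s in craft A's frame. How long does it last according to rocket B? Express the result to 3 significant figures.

107 s

Transform craft A's velocity into rocket B's frame: (0.629 − 0.851)/(1 − 0.629·0.851) = −0.222/0.464721, so the relative speed is 0.47771c.
At |u| = 0.47771c, γ = (1 − 0.228207)^(−1/2) = 1.1383.
Craft A's interval is proper; time dilation gives Δt_B = γΔτ = 1.1383 × 93.8 s = 107 s.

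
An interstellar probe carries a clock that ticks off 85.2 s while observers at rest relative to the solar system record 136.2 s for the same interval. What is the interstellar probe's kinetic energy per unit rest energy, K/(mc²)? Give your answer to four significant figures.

0.5986

γ = Δt/Δτ = 136.2/85.2 = 1.59859.
K/(mc²) = γ − 1 = 1.59859 − 1 = 0.5986.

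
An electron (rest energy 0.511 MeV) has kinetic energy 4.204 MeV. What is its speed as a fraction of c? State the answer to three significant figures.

γ = 1 + K/(mc²) = 1 + 4.204/0.511 = 9.227.
β = √(1 − 1/γ²) = √(1 − 0.0117457) = √0.9882543 = 0.994.

0.994c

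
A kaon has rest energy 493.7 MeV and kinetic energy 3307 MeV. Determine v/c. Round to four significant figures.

0.9915

γ = 1 + K/(mc²) = 1 + 3307/493.7 = 7.6984.
β = √(1 − 1/γ²) = √(1 − 0.0168733) = √0.9831267 = 0.9915.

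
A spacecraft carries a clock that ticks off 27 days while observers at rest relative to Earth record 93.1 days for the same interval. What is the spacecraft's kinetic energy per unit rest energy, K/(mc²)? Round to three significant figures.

From Δt = γΔτ: γ = 93.1/27 = 3.44815.
Since K = (γ−1)mc², K/(mc²) = 3.44815 − 1 = 2.45.

2.45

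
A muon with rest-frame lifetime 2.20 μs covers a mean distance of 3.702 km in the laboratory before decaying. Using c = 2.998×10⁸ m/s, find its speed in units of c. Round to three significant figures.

0.984c

Lab distance = (lab lifetime)·v = γτ·βc, so βγ = d/(cτ) = 3702/(2.998×10⁸ × 2.200×10^-6) = 5.6128.
With βγ = 5.6128: γ² = 1 + (βγ)² = 32.5035, and β = (βγ)/γ = 5.6128/5.70118 = 0.984.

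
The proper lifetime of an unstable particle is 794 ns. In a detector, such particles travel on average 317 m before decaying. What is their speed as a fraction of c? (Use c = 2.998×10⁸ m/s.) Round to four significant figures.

0.7996c

d = βγcτ ⇒ βγ = d/(cτ) = 317.0 m / (238.0412 m) = 1.3317.
β = (βγ)/√(1+(βγ)²) = 1.3317/√2.77342 = 0.7996.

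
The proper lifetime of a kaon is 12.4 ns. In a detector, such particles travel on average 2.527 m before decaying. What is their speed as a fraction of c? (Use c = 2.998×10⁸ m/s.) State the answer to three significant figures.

Lab distance = (lab lifetime)·v = γτ·βc, so βγ = d/(cτ) = 2.527/(2.998×10⁸ × 1.240×10^-8) = 0.67975.
With βγ = 0.67975: γ² = 1 + (βγ)² = 1.46206, and β = (βγ)/γ = 0.67975/1.20916 = 0.562.

0.562c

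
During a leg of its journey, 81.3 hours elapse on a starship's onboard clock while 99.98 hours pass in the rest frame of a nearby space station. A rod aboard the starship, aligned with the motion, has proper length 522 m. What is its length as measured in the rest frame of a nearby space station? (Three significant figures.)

The time-dilation ratio gives γ = 99.98/81.3 = 1.22977.
L = L₀/γ = 522/1.22977 = 424 m.

424 m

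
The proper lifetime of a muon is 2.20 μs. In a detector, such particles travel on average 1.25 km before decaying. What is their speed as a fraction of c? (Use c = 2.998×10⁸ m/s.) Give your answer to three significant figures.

d = βγcτ ⇒ βγ = d/(cτ) = 1250 m / (659.56 m) = 1.8952.
β = (βγ)/√(1+(βγ)²) = 1.8952/√4.59178 = 0.884.

0.884c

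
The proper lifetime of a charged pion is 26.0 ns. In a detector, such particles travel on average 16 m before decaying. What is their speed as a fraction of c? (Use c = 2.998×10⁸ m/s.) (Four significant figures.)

0.8990c

Lab distance = (lab lifetime)·v = γτ·βc, so βγ = d/(cτ) = 16.00/(2.998×10⁸ × 2.600×10^-8) = 2.0527.
With βγ = 2.0527: γ² = 1 + (βγ)² = 5.21358, and β = (βγ)/γ = 2.0527/2.28333 = 0.8990.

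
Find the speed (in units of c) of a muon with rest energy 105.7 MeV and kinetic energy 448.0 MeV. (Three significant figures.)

K = (γ−1)mc², so γ = 1 + 448.0/105.7 = 5.2384.
Then v/c = √(1 − γ⁻²) = √(1 − 0.036442) = √0.963558 = 0.982.

0.982c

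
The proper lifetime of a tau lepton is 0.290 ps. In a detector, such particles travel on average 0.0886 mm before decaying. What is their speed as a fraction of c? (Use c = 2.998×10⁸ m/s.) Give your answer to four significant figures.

d = βγcτ ⇒ βγ = d/(cτ) = 8.860×10^-5 m / (8.6942×10^-5 m) = 1.0191.
β = (βγ)/√(1+(βγ)²) = 1.0191/√2.03856 = 0.7138.

0.7138c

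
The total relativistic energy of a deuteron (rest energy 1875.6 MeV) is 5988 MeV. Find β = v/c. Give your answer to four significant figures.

0.9497

Total energy E = γmc² gives γ = 5988/1875.6 = 3.1926.
Hence β = √(1 − 1/γ²) = √(1 − 0.0981095) = √0.9018905 = 0.9497.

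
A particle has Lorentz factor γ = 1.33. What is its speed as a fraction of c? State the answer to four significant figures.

0.6593c

β = √(1 − 1/γ²) = √(1 − 1/1.7689) = √0.434677 = 0.6593.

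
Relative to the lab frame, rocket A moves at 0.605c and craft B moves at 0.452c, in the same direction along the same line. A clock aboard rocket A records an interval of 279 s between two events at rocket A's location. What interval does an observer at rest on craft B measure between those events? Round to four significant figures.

285.4 s

The velocity of rocket A relative to craft B is (0.605 − 0.452)c / (1 − 0.605×0.452) = 0.21059c; relative speed 0.21059c.
At |u| = 0.21059c, γ = (1 − 0.0443481)^(−1/2) = 1.0229.
Rocket A's interval is proper; time dilation gives Δt_B = γΔτ = 1.0229 × 279 s = 285.4 s.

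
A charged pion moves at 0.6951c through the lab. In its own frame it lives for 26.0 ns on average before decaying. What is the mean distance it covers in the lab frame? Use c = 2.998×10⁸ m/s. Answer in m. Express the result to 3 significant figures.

7.54 m

γ = 1/√(1 − β²) = 1/√(1 − 0.48316401) = 1/√0.51683599 = 1/0.718913 = 1.391.
Lab-frame lifetime: Δt = γτ = 1.391 × 26.0 ns = 36.166 ns.
Distance: d = vΔt = 0.6951 × 2.998×10⁸ m/s × 3.6166×10^-8 s = 7.54 m.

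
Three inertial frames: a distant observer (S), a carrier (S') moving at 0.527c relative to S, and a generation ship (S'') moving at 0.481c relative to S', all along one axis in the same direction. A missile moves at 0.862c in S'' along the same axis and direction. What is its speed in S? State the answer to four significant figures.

Compose velocities in two stages. Stage 1 (into S'): u₁ = (0.862+0.481)/(1+0.862×0.481) = 0.94937.
Stage 2 (into S): u = (0.94937+0.527)/(1+0.94937×0.527) = 0.98404, so the speed is 0.9840c.

0.9840c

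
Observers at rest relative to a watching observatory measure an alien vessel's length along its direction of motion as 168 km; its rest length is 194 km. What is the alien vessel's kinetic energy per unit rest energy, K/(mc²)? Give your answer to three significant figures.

0.155

Length contraction gives γ = L₀/L = 194/168 = 1.15476.
K/(mc²) = γ − 1 = 1.15476 − 1 = 0.155.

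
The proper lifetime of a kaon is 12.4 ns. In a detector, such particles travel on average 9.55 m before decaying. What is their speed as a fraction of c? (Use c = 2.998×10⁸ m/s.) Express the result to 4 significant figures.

0.9319c

Lab distance = (lab lifetime)·v = γτ·βc, so βγ = d/(cτ) = 9.550/(2.998×10⁸ × 1.240×10^-8) = 2.5689.
With βγ = 2.5689: γ² = 1 + (βγ)² = 7.59925, and β = (βγ)/γ = 2.5689/2.75667 = 0.9319.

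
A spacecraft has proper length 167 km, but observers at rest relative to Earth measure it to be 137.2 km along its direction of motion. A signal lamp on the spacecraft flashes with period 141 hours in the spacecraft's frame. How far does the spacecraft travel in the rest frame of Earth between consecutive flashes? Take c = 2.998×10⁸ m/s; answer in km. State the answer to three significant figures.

1.06×10^11 km

γ = L₀/L = 167/137.2 = 1.2172.
β = √(1 − 1/γ²) = 0.57013. Lab-frame period = γτ = 1.2172×141 hours = 171.63 hours. Distance = βc × γτ = 0.57013 × 2.998×10⁸ m/s × 617868 s = 1.0561×10^14 m = 1.06×10^11 km.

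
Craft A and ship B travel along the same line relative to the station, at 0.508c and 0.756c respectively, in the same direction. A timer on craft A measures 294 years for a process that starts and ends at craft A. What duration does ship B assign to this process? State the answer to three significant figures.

321 years

Speed of craft A in ship B's frame: u = (v_A − v_B)/(1 − v_A v_B/c²) = (0.508 − 0.756)/(1 − 0.508×0.756) = −0.248/0.615952 = −0.40263; |u| = 0.40263c.
At |u| = 0.40263c, γ = (1 − 0.162111)^(−1/2) = 1.0925.
The clock on craft A records proper time, so ship B measures Δt = γΔτ = 1.0925 × 294 = 321 years.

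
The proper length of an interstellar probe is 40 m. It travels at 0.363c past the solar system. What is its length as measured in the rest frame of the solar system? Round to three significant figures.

37.3 m

γ = 1/√(1 − β²) = 1/√(1 − 0.131769) = 1/√0.868231 = 1/0.931789 = 1.0732.
Along the direction of motion the measured length is L₀/γ = 40/1.0732 = 37.3 m.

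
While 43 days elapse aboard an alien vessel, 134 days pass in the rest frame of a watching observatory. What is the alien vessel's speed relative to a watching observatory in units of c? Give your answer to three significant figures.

0.947c

γ = Δt/Δτ = 134/43 = 3.1163.
β = √(1 − 1/γ²) = √(1 − 0.102973) = √0.897027 = 0.947.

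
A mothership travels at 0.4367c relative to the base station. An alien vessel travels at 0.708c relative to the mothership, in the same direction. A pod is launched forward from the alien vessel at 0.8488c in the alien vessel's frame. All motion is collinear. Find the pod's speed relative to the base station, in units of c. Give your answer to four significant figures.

Apply u = (u'+v)/(1+u'v) twice. Pod in the mothership frame: (0.8488+0.708)/(1+0.8488·0.708) = 1.5568/1.6009504 = 0.97242c.
That velocity, transformed to the rest frame of the base station: (0.97242+0.4367)/(1+0.97242·0.4367) = 1.40912/1.424655814 = 0.9891c.

0.9891c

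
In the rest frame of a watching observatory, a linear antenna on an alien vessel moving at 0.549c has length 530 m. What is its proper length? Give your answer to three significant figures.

γ = 1/√(1 − β²) = 1/√(1 − 0.301401) = 1/√0.698599 = 1/0.835822 = 1.1964.
Proper length: L₀ = γ·L = 1.1964 × 530 = 634 m.

634 m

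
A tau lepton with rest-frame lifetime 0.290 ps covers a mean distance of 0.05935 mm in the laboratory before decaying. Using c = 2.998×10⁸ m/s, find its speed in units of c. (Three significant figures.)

0.564c

d = βγcτ ⇒ βγ = d/(cτ) = 5.935×10^-5 m / (8.6942×10^-5 m) = 0.68264.
β = (βγ)/√(1+(βγ)²) = 0.68264/√1.465997 = 0.564.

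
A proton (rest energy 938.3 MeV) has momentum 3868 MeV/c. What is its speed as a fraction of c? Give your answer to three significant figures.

pc/(mc²) = 3868/938.3 = 4.1223 = βγ = β/√(1−β²).
So β² = x²/(1 + x²) with x = 4.1223: x² = 16.9934, β² = 16.9934/17.9934 = 0.944424, β = 0.972.

0.972c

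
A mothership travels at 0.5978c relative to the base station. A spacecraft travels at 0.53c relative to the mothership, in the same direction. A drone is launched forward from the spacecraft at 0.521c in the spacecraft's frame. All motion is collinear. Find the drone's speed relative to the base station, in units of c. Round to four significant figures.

First combine the drone and spacecraft (S''→S'): u₁ = (0.521 + 0.53)/(1 + 0.521×0.53) = 1.051/1.27613 = 0.82358.
Then combine with the mothership (S'→S): u = (0.82358 + 0.5978)/(1 + 0.82358×0.5978) = 1.42138/1.492336124 = 0.95245.

0.9525c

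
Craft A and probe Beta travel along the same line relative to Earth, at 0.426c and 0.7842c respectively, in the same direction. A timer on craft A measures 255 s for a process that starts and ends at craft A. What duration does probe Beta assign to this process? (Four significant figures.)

302.5 s

Transform craft A's velocity into probe Beta's frame: (0.426 − 0.7842)/(1 − 0.426·0.7842) = −0.3582/0.6659308, so the relative speed is 0.53789c.
γ for this relative speed: γ = 1/√(1 − 0.289326) = 1.1862.
Craft A's interval is proper; time dilation gives Δt_B = γΔτ = 1.1862 × 255 s = 302.5 s.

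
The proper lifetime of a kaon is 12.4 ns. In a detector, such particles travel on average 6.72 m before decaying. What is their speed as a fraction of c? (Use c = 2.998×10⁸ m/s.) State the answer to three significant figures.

Let x = d/(cτ) = 6.720 m / (2.998×10⁸ m/s × 1.240×10^-8 s) = 1.8077. Since d = βγcτ, x = βγ = β/√(1−β²).
Solving: β² = x²/(1+x²) = 3.26778/4.26778 = 0.765686, so β = 0.875.

0.875c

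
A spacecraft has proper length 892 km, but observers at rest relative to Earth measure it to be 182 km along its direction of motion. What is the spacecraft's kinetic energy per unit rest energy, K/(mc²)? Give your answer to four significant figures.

3.901

Length contraction gives γ = L₀/L = 892/182 = 4.9011.
K/(mc²) = γ − 1 = 4.9011 − 1 = 3.901.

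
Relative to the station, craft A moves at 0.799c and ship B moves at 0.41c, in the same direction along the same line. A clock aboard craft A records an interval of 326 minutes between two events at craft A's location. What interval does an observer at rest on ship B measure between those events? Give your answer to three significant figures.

400 minutes

Transform craft A's velocity into ship B's frame: (0.799 − 0.41)/(1 − 0.799·0.41) = 0.389/0.67241, so the relative speed is 0.57852c.
γ for this relative speed: γ = 1/√(1 − 0.334685) = 1.226.
Craft A's interval is proper; time dilation gives Δt_B = γΔτ = 1.226 × 326 minutes = 400 minutes.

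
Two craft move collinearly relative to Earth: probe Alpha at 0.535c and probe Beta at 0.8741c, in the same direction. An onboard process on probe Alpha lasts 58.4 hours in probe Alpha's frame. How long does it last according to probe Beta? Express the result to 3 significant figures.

Transform probe Alpha's velocity into probe Beta's frame: (0.535 − 0.8741)/(1 − 0.535·0.8741) = −0.3391/0.5323565, so the relative speed is 0.63698c.
γ for this relative speed: γ = 1/√(1 − 0.405744) = 1.2972.
Probe Alpha's interval is proper; time dilation gives Δt_B = γΔτ = 1.2972 × 58.4 hours = 75.8 hours.

75.8 hours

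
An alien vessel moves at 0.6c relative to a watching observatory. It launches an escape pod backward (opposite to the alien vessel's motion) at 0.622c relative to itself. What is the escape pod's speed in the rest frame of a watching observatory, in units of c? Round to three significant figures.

0.0351c

In units of c, u = (u' + v)/(1 + u'v) with u' = −0.622 and v = 0.6.
Numerator: −0.622 + 0.6 = −0.022. Denominator: 1 + (−0.622)(0.6) = 0.6268.
u = −0.022/0.6268 = −0.035099, so the speed is 0.0351c.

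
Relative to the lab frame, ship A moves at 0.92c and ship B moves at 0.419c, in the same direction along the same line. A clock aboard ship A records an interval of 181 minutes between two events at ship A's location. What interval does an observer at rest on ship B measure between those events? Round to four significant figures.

Transform ship A's velocity into ship B's frame: (0.92 − 0.419)/(1 − 0.92·0.419) = 0.501/0.61452, so the relative speed is 0.81527c.
At |u| = 0.81527c, γ = (1 − 0.664665)^(−1/2) = 1.7269.
The clock on ship A records proper time, so ship B measures Δt = γΔτ = 1.7269 × 181 = 312.6 minutes.

312.6 minutes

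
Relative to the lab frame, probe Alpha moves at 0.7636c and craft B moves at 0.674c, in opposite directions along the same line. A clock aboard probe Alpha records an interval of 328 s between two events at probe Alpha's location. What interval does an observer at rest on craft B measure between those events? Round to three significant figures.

Speed of probe Alpha in craft B's frame: u = (v_A + v_B)/(1 + v_A v_B/c²) = (0.7636 + 0.674)/(1 + 0.7636×0.674) = 1.4376/1.5146664 = 0.94912; |u| = 0.94912c.
At |u| = 0.94912c, γ = (1 − 0.900829)^(−1/2) = 3.1755.
The clock on probe Alpha records proper time, so craft B measures Δt = γΔτ = 3.1755 × 328 = 1040 s.

1040 s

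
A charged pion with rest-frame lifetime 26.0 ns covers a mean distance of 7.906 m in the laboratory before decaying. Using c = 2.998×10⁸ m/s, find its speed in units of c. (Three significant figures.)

d = βγcτ ⇒ βγ = d/(cτ) = 7.906 m / (7.7948 m) = 1.0143.
β = (βγ)/√(1+(βγ)²) = 1.0143/√2.0288 = 0.712.

0.712c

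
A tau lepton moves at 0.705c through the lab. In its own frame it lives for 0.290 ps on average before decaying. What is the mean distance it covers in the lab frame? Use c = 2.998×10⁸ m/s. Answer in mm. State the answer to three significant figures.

0.0864 mm

Lorentz factor: γ = (1 − 0.497025)^(−1/2) = 1.41.
Lab-frame lifetime: Δt = γτ = 1.41 × 0.290 ps = 0.4089 ps.
Distance: d = vΔt = 0.705 × 2.998×10⁸ m/s × 4.0890×10^-13 s = 8.64×10^-5 m = 0.0864 mm.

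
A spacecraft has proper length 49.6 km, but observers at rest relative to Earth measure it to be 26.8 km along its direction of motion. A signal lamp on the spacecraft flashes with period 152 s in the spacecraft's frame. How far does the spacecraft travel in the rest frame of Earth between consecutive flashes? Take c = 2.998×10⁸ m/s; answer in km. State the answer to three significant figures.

7.10×10^7 km

Length contraction gives γ = L₀/L = 49.6/26.8 = 1.85075.
β = √(1 − 1/γ²) = 0.84146. Lab-frame period = γτ = 1.85075×152 s = 281.31 s. Distance = βc × γτ = 0.84146 × 2.998×10⁸ m/s × 281.31 s = 7.0966×10^10 m = 7.10×10^7 km.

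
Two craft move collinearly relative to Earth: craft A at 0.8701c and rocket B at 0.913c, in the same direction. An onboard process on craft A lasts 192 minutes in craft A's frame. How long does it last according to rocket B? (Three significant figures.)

196 minutes

Transform craft A's velocity into rocket B's frame: (0.8701 − 0.913)/(1 − 0.8701·0.913) = −0.0429/0.2055987, so the relative speed is 0.20866c.
γ for this relative speed: γ = 1/√(1 − 0.043539) = 1.0225.
The clock on craft A records proper time, so rocket B measures Δt = γΔτ = 1.0225 × 192 = 196 minutes.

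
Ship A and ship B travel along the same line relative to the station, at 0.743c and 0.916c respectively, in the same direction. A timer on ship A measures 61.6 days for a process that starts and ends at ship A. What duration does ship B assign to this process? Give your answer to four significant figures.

73.28 days

The velocity of ship A relative to ship B is (0.743 − 0.916)c / (1 − 0.743×0.916) = −0.54162c; relative speed 0.54162c.
γ for this relative speed: γ = 1/√(1 − 0.293352) = 1.1896.
The clock on ship A records proper time, so ship B measures Δt = γΔτ = 1.1896 × 61.6 = 73.28 days.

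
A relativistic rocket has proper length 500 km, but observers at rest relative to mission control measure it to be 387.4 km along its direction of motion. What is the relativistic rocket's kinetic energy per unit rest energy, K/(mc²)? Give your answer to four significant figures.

0.2907

Length contraction gives γ = L₀/L = 500/387.4 = 1.29066.
Since K = (γ−1)mc², K/(mc²) = 1.29066 − 1 = 0.2907.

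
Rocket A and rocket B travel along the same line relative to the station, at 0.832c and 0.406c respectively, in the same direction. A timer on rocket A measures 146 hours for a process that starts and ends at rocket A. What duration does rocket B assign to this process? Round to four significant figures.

190.7 hours

Speed of rocket A in rocket B's frame: u = (v_A − v_B)/(1 − v_A v_B/c²) = (0.832 − 0.406)/(1 − 0.832×0.406) = 0.426/0.662208 = 0.6433; |u| = 0.6433c.
At |u| = 0.6433c, γ = (1 − 0.413835)^(−1/2) = 1.3061.
Rocket A's interval is proper; time dilation gives Δt_B = γΔτ = 1.3061 × 146 hours = 190.7 hours.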